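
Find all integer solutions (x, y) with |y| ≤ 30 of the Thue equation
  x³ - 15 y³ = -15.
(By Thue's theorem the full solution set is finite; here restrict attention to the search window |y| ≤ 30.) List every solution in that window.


The equation is x³ - 15y³ = -15. For fixed y, x³ = 15·y³ − 15, so a solution requires the RHS to be a perfect cube.
Strategy: iterate y from -30 to 30, compute RHS = 15·y³ − 15, and check whether it is a (positive or negative) perfect cube.
Check small values of y:
  y = 0: RHS = -15 is not a perfect cube.
  y = 1: RHS = 0 = (0)³ ⇒ x = 0 works.
  y = -1: RHS = -30 is not a perfect cube.
  y = 2: RHS = 105 is not a perfect cube.
  y = -2: RHS = -135 is not a perfect cube.
  y = 3: RHS = 390 is not a perfect cube.
  y = -3: RHS = -420 is not a perfect cube.
Continuing the search up to |y| = 30 finds no further solutions beyond those listed.
Collected solutions: (0, 1).

Solutions (with |y| ≤ 30): (0, 1).


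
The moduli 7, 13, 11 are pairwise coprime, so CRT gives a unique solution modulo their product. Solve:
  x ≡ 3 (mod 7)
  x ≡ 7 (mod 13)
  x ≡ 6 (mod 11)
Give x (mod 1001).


Moduli 7, 13, 11 are pairwise coprime; by CRT there is a unique solution modulo M = 7 · 13 · 11 = 1001.
Solve pairwise, accumulating the modulus:
  Start with x ≡ 3 (mod 7).
  Combine with x ≡ 7 (mod 13): since gcd(7, 13) = 1, we get a unique residue mod 91.
    Write x = 3 + 7·t and substitute into x ≡ 7 (mod 13): 7·t ≡ 7 − 3 = 4 (mod 13).
    The inverse of 7 mod 13 is 2 (since 7·2 = 14 = 1·13 + 1), so t ≡ 2·4 = 8 ≡ 8 (mod 13).
    Then x = 3 + 7·8 = 59, valid modulo lcm(7, 13) = 91: x ≡ 59 (mod 91).
  Combine with x ≡ 6 (mod 11): since gcd(91, 11) = 1, we get a unique residue mod 1001.
    Write x = 59 + 91·t and substitute into x ≡ 6 (mod 11): 91·t ≡ 6 − 59 = -53 (mod 11).
    Reduce coefficients mod 11: 3·t ≡ 2 (mod 11).
    The inverse of 3 mod 11 is 4 (since 3·4 = 12 = 1·11 + 1), so t ≡ 4·2 = 8 ≡ 8 (mod 11).
    Then x = 59 + 91·8 = 787, valid modulo lcm(91, 11) = 1001: x ≡ 787 (mod 1001).
Verify: 787 mod 7 = 3 ✓, 787 mod 13 = 7 ✓, 787 mod 11 = 6 ✓.

x ≡ 787 (mod 1001).


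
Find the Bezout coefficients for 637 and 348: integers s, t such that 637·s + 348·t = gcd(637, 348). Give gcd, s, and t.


Euclidean algorithm on (637, 348) — divide until remainder is 0:
  637 = 1 · 348 + 289
  348 = 1 · 289 + 59
  289 = 4 · 59 + 53
  59 = 1 · 53 + 6
  53 = 8 · 6 + 5
  6 = 1 · 5 + 1
  5 = 5 · 1 + 0
gcd(637, 348) = 1.
Track Bezout coefficients alongside the remainders: start with r₀ = 637 = a·1 + b·0 (s = 1, t = 0) and r₁ = 348 = a·0 + b·1 (s = 0, t = 1); each new remainder r_{k+1} = r_{k-1} − q_k·r_k inherits s_{k+1} = s_{k-1} − q_k·s_k, t_{k+1} = t_{k-1} − q_k·t_k, so r_k = a·s_k + b·t_k at every step:
  q = 1: r = 289, s = 1 − 1·0 = 1, t = 0 − 1·1 = -1  (check: 637·1 + 348·(-1) = 289)
  q = 1: r = 59, s = 0 − 1·1 = -1, t = 1 − 1·(-1) = 2  (check: 637·(-1) + 348·2 = 59)
  q = 4: r = 53, s = 1 − 4·(-1) = 5, t = -1 − 4·2 = -9  (check: 637·5 + 348·(-9) = 53)
  q = 1: r = 6, s = -1 − 1·5 = -6, t = 2 − 1·(-9) = 11  (check: 637·(-6) + 348·11 = 6)
  q = 8: r = 5, s = 5 − 8·(-6) = 53, t = -9 − 8·11 = -97  (check: 637·53 + 348·(-97) = 5)
  q = 1: r = 1, s = -6 − 1·53 = -59, t = 11 − 1·(-97) = 108  (check: 637·(-59) + 348·108 = 1)
The row with r = 1 (the gcd) gives the Bezout coefficients s = -59, t = 108.
Result: 637 · (-59) + 348 · (108) = 1.

gcd(637, 348) = 1; s = -59, t = 108 (check: 637·(-59) + 348·108 = 1).


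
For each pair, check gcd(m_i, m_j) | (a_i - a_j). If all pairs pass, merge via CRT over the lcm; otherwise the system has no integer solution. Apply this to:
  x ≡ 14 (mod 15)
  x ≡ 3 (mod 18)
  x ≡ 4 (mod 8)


Moduli 15, 18, 8 are not pairwise coprime, so CRT works modulo lcm(m_i) when all pairwise compatibility conditions hold.
Pairwise compatibility: gcd(m_i, m_j) must divide a_i - a_j for every pair.
Merge one congruence at a time:
  Start: x ≡ 14 (mod 15).
  Combine with x ≡ 3 (mod 18): gcd(15, 18) = 3, and 3 - 14 = -11 is NOT divisible by 3.
    ⇒ system is inconsistent (no integer solution).

No solution (the system is inconsistent).


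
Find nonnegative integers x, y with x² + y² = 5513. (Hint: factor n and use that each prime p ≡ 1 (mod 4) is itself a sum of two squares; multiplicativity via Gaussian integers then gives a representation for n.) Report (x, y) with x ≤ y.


Step 1: Factor n = 5513 = 37 · 149.
Step 2: Check the mod-4 condition on each prime factor: 37 ≡ 1 (mod 4), exponent 1; 149 ≡ 1 (mod 4), exponent 1.
All primes ≡ 3 (mod 4) appear to even exponent (or don't appear), so by the two-squares theorem n IS expressible as a sum of two squares.
Step 3: Build a representation. Here n = 37 · 149 is a product of primes ≡ 1 (mod 4). Each prime p ≡ 1 (mod 4) is itself a sum of two squares; find a² by testing p − a² for a perfect square:
  37: 37 − 1² = 36 = 6² ⇒ 37 = 1² + 6².
  149: 149 − 1² = 148, 149 − 2² = 145, 149 − 3² = 140, 149 − 4² = 133, 149 − 5² = 124, 149 − 6² = 113, 149 − 7² = 100 = 10² ⇒ 149 = 7² + 10².
  Combine using the Brahmagupta–Fibonacci identity (a² + b²)(c² + d²) = (ac − bd)² + (ad + bc)² = (ac + bd)² + (ad − bc)²:
  37 · 149 = 5513: from (1² + 6²)(7² + 10²), take (1·7 − 6·10, 1·10 + 6·7) = (7 − 60, 10 + 42) = (-53, 52); dropping signs (only squares matter) gives (53, 52); check 53² + 52² = 2809 + 2704 = 5513 ✓.
Step 4: Order so x ≤ y and verify: 52² + 53² = 2704 + 2809 = 5513 = n. ✓

n = 5513 = 52² + 53² (one valid representation with x ≤ y).


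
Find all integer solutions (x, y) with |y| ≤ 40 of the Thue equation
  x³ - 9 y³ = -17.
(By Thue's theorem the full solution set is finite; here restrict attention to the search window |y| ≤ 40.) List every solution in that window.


The equation is x³ - 9y³ = -17. For fixed y, x³ = 9·y³ − 17, so a solution requires the RHS to be a perfect cube.
Strategy: iterate y from -40 to 40, compute RHS = 9·y³ − 17, and check whether it is a (positive or negative) perfect cube.
Check small values of y:
  y = 0: RHS = -17 is not a perfect cube.
  y = 1: RHS = -8 = (-2)³ ⇒ x = -2 works.
  y = -1: RHS = -26 is not a perfect cube.
  y = 2: RHS = 55 is not a perfect cube.
  y = -2: RHS = -89 is not a perfect cube.
  y = 3: RHS = 226 is not a perfect cube.
  y = -3: RHS = -260 is not a perfect cube.
Continuing, at y = 25: RHS = 140608 = (52)³ ⇒ x = 52 works.
Searching the remaining y in |y| ≤ 40 finds no further solutions.
Collected solutions: (-2, 1), (52, 25).

Solutions (with |y| ≤ 40): (-2, 1), (52, 25).


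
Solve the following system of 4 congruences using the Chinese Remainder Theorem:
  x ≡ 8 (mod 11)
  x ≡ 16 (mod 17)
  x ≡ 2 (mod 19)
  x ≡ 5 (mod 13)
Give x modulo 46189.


Product of moduli M = 11 · 17 · 19 · 13 = 46189.
Merge one congruence at a time:
  Start: x ≡ 8 (mod 11).
  Combine with x ≡ 16 (mod 17); new modulus lcm = 187.
    Write x = 8 + 11·t and substitute into x ≡ 16 (mod 17): 11·t ≡ 16 − 8 = 8 (mod 17).
    The inverse of 11 mod 17 is 14 (since 11·14 = 154 = 9·17 + 1), so t ≡ 14·8 = 112 ≡ 10 (mod 17).
    Then x = 8 + 11·10 = 118, valid modulo lcm(11, 17) = 187: x ≡ 118 (mod 187).
  Combine with x ≡ 2 (mod 19); new modulus lcm = 3553.
    Write x = 118 + 187·t and substitute into x ≡ 2 (mod 19): 187·t ≡ 2 − 118 = -116 (mod 19).
    Reduce coefficients mod 19: 16·t ≡ 17 (mod 19).
    The inverse of 16 mod 19 is 6 (since 16·6 = 96 = 5·19 + 1), so t ≡ 6·17 = 102 ≡ 7 (mod 19).
    Then x = 118 + 187·7 = 1427, valid modulo lcm(187, 19) = 3553: x ≡ 1427 (mod 3553).
  Combine with x ≡ 5 (mod 13); new modulus lcm = 46189.
    Write x = 1427 + 3553·t and substitute into x ≡ 5 (mod 13): 3553·t ≡ 5 − 1427 = -1422 (mod 13).
    Reduce coefficients mod 13: 4·t ≡ 8 (mod 13).
    The inverse of 4 mod 13 is 10 (since 4·10 = 40 = 3·13 + 1), so t ≡ 10·8 = 80 ≡ 2 (mod 13).
    Then x = 1427 + 3553·2 = 8533, valid modulo lcm(3553, 13) = 46189: x ≡ 8533 (mod 46189).
Verify against each original: 8533 mod 11 = 8, 8533 mod 17 = 16, 8533 mod 19 = 2, 8533 mod 13 = 5.

x ≡ 8533 (mod 46189).


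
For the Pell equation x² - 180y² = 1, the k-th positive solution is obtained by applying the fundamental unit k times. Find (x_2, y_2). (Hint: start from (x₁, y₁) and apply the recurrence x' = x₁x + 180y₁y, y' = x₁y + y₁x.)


Step 1: Find the fundamental solution (x₁, y₁) of x² - 180y² = 1.
  Expand √180 as a continued fraction. a₀ = ⌊√180⌋ = 13; iterate m_{k+1} = d_k·a_k − m_k, d_{k+1} = (180 − m_{k+1}²)/d_k, a_{k+1} = ⌊(a₀ + m_{k+1})/d_{k+1}⌋ (starting m₀ = 0, d₀ = 1), with convergents p_k = a_k·p_{k-1} + p_{k-2}, q_k = a_k·q_{k-1} + q_{k-2} (p₋₁ = 1, q₋₁ = 0):
  k = 0: a₀ = 13; p₀/q₀ = 13/1; p₀² − 180·q₀² = 169 − 180 = -11.
  k = 1: m = 13, d = 11, a = ⌊(13 + 13)/11⌋ = 2; p/q = (2·13 + 1)/(2·1 + 0) = 27/2; p² − 180·q² = 729 − 720 = 9.
  k = 2: m = 9, d = 9, a = ⌊(13 + 9)/9⌋ = 2; p/q = (2·27 + 13)/(2·2 + 1) = 67/5; p² − 180·q² = 4489 − 4500 = -11.
  k = 3: m = 9, d = 11, a = ⌊(13 + 9)/11⌋ = 2; p/q = (2·67 + 27)/(2·5 + 2) = 161/12; p² − 180·q² = 25921 − 25920 = 1.
  The first convergent with p² − 180·q² = 1 gives the fundamental solution (x₁, y₁) = (161, 12).
Step 2: Apply the recurrence (x_{n+1}, y_{n+1}) = (x₁x_n + 180y₁y_n, x₁y_n + y₁x_n) repeatedly.
  From (x_1, y_1) = (161, 12): x_2 = 161·161 + 180·12·12 = 51841; y_2 = 161·12 + 12·161 = 3864.
Step 3: Verify x_2² - 180·y_2² = 2687489281 - 2687489280 = 1 (should be 1). ✓

(x_1, y_1) = (161, 12); (x_2, y_2) = (51841, 3864).


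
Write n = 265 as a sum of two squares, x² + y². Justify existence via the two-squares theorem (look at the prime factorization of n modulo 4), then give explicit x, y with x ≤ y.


Step 1: Factor n = 265 = 5 · 53.
Step 2: Check the mod-4 condition on each prime factor: 5 ≡ 1 (mod 4), exponent 1; 53 ≡ 1 (mod 4), exponent 1.
All primes ≡ 3 (mod 4) appear to even exponent (or don't appear), so by the two-squares theorem n IS expressible as a sum of two squares.
Step 3: Build a representation. Here n = 5 · 53 is a product of primes ≡ 1 (mod 4). Each prime p ≡ 1 (mod 4) is itself a sum of two squares; find a² by testing p − a² for a perfect square:
  5: 5 − 1² = 4 = 2² ⇒ 5 = 1² + 2².
  53: 53 − 1² = 52, 53 − 2² = 49 = 7² ⇒ 53 = 2² + 7².
  Combine using the Brahmagupta–Fibonacci identity (a² + b²)(c² + d²) = (ac − bd)² + (ad + bc)² = (ac + bd)² + (ad − bc)²:
  5 · 53 = 265: from (1² + 2²)(2² + 7²), take (1·2 − 2·7, 1·7 + 2·2) = (2 − 14, 7 + 4) = (-12, 11); dropping signs (only squares matter) gives (12, 11); check 12² + 11² = 144 + 121 = 265 ✓.
Step 4: Order so x ≤ y and verify: 11² + 12² = 121 + 144 = 265 = n. ✓

n = 265 = 11² + 12² (one valid representation with x ≤ y).


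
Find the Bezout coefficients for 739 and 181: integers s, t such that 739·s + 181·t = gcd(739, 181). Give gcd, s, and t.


Euclidean algorithm on (739, 181) — divide until remainder is 0:
  739 = 4 · 181 + 15
  181 = 12 · 15 + 1
  15 = 15 · 1 + 0
gcd(739, 181) = 1.
Track Bezout coefficients alongside the remainders: start with r₀ = 739 = a·1 + b·0 (s = 1, t = 0) and r₁ = 181 = a·0 + b·1 (s = 0, t = 1); each new remainder r_{k+1} = r_{k-1} − q_k·r_k inherits s_{k+1} = s_{k-1} − q_k·s_k, t_{k+1} = t_{k-1} − q_k·t_k, so r_k = a·s_k + b·t_k at every step:
  q = 4: r = 15, s = 1 − 4·0 = 1, t = 0 − 4·1 = -4  (check: 739·1 + 181·(-4) = 15)
  q = 12: r = 1, s = 0 − 12·1 = -12, t = 1 − 12·(-4) = 49  (check: 739·(-12) + 181·49 = 1)
The row with r = 1 (the gcd) gives the Bezout coefficients s = -12, t = 49.
Result: 739 · (-12) + 181 · (49) = 1.

gcd(739, 181) = 1; s = -12, t = 49 (check: 739·(-12) + 181·49 = 1).


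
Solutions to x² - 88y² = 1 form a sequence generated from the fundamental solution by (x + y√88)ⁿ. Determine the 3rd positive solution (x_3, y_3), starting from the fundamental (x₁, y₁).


Step 1: Find the fundamental solution (x₁, y₁) of x² - 88y² = 1.
  Expand √88 as a continued fraction. a₀ = ⌊√88⌋ = 9; iterate m_{k+1} = d_k·a_k − m_k, d_{k+1} = (88 − m_{k+1}²)/d_k, a_{k+1} = ⌊(a₀ + m_{k+1})/d_{k+1}⌋ (starting m₀ = 0, d₀ = 1), with convergents p_k = a_k·p_{k-1} + p_{k-2}, q_k = a_k·q_{k-1} + q_{k-2} (p₋₁ = 1, q₋₁ = 0):
  k = 0: a₀ = 9; p₀/q₀ = 9/1; p₀² − 88·q₀² = 81 − 88 = -7.
  k = 1: m = 9, d = 7, a = ⌊(9 + 9)/7⌋ = 2; p/q = (2·9 + 1)/(2·1 + 0) = 19/2; p² − 88·q² = 361 − 352 = 9.
  k = 2: m = 5, d = 9, a = ⌊(9 + 5)/9⌋ = 1; p/q = (1·19 + 9)/(1·2 + 1) = 28/3; p² − 88·q² = 784 − 792 = -8.
  k = 3: m = 4, d = 8, a = ⌊(9 + 4)/8⌋ = 1; p/q = (1·28 + 19)/(1·3 + 2) = 47/5; p² − 88·q² = 2209 − 2200 = 9.
  k = 4: m = 4, d = 9, a = ⌊(9 + 4)/9⌋ = 1; p/q = (1·47 + 28)/(1·5 + 3) = 75/8; p² − 88·q² = 5625 − 5632 = -7.
  k = 5: m = 5, d = 7, a = ⌊(9 + 5)/7⌋ = 2; p/q = (2·75 + 47)/(2·8 + 5) = 197/21; p² − 88·q² = 38809 − 38808 = 1.
  The first convergent with p² − 88·q² = 1 gives the fundamental solution (x₁, y₁) = (197, 21).
Step 2: Apply the recurrence (x_{n+1}, y_{n+1}) = (x₁x_n + 88y₁y_n, x₁y_n + y₁x_n) repeatedly.
  From (x_1, y_1) = (197, 21): x_2 = 197·197 + 88·21·21 = 77617; y_2 = 197·21 + 21·197 = 8274.
  From (x_2, y_2) = (77617, 8274): x_3 = 197·77617 + 88·21·8274 = 30580901; y_3 = 197·8274 + 21·77617 = 3259935.
Step 3: Verify x_3² - 88·y_3² = 935191505971801 - 935191505971800 = 1 (should be 1). ✓

(x_1, y_1) = (197, 21); (x_3, y_3) = (30580901, 3259935).


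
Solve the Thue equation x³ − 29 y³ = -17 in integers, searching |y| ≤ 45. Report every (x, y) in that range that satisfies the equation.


The equation is x³ - 29y³ = -17. For fixed y, x³ = 29·y³ − 17, so a solution requires the RHS to be a perfect cube.
Strategy: iterate y from -45 to 45, compute RHS = 29·y³ − 17, and check whether it is a (positive or negative) perfect cube.
Check small values of y:
  y = 0: RHS = -17 is not a perfect cube.
  y = 1: RHS = 12 is not a perfect cube.
  y = -1: RHS = -46 is not a perfect cube.
  y = 2: RHS = 215 is not a perfect cube.
  y = -2: RHS = -249 is not a perfect cube.
  y = 3: RHS = 766 is not a perfect cube.
  y = -3: RHS = -800 is not a perfect cube.
Continuing the search up to |y| = 45 finds no solutions either.
No (x, y) in the scanned range satisfies the equation.

No integer solutions with |y| ≤ 45.


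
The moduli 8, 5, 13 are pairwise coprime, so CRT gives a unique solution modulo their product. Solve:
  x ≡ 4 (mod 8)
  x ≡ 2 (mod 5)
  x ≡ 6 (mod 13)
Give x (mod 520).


Moduli 8, 5, 13 are pairwise coprime; by CRT there is a unique solution modulo M = 8 · 5 · 13 = 520.
Solve pairwise, accumulating the modulus:
  Start with x ≡ 4 (mod 8).
  Combine with x ≡ 2 (mod 5): since gcd(8, 5) = 1, we get a unique residue mod 40.
    Write x = 4 + 8·t and substitute into x ≡ 2 (mod 5): 8·t ≡ 2 − 4 = -2 (mod 5).
    Reduce coefficients mod 5: 3·t ≡ 3 (mod 5).
    The inverse of 3 mod 5 is 2 (since 3·2 = 6 = 1·5 + 1), so t ≡ 2·3 = 6 ≡ 1 (mod 5).
    Then x = 4 + 8·1 = 12, valid modulo lcm(8, 5) = 40: x ≡ 12 (mod 40).
  Combine with x ≡ 6 (mod 13): since gcd(40, 13) = 1, we get a unique residue mod 520.
    Write x = 12 + 40·t and substitute into x ≡ 6 (mod 13): 40·t ≡ 6 − 12 = -6 (mod 13).
    Reduce coefficients mod 13: 1·t ≡ 7 (mod 13).
    So t ≡ 7 (mod 13).
    Then x = 12 + 40·7 = 292, valid modulo lcm(40, 13) = 520: x ≡ 292 (mod 520).
Verify: 292 mod 8 = 4 ✓, 292 mod 5 = 2 ✓, 292 mod 13 = 6 ✓.

x ≡ 292 (mod 520).


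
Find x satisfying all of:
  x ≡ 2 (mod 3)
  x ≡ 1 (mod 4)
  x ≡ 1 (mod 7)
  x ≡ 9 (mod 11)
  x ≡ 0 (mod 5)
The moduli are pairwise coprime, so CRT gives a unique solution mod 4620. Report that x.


Product of moduli M = 3 · 4 · 7 · 11 · 5 = 4620.
Merge one congruence at a time:
  Start: x ≡ 2 (mod 3).
  Combine with x ≡ 1 (mod 4); new modulus lcm = 12.
    Write x = 2 + 3·t and substitute into x ≡ 1 (mod 4): 3·t ≡ 1 − 2 = -1 (mod 4).
    Reduce coefficients mod 4: 3·t ≡ 3 (mod 4).
    The inverse of 3 mod 4 is 3 (since 3·3 = 9 = 2·4 + 1), so t ≡ 3·3 = 9 ≡ 1 (mod 4).
    Then x = 2 + 3·1 = 5, valid modulo lcm(3, 4) = 12: x ≡ 5 (mod 12).
  Combine with x ≡ 1 (mod 7); new modulus lcm = 84.
    Write x = 5 + 12·t and substitute into x ≡ 1 (mod 7): 12·t ≡ 1 − 5 = -4 (mod 7).
    Reduce coefficients mod 7: 5·t ≡ 3 (mod 7).
    The inverse of 5 mod 7 is 3 (since 5·3 = 15 = 2·7 + 1), so t ≡ 3·3 = 9 ≡ 2 (mod 7).
    Then x = 5 + 12·2 = 29, valid modulo lcm(12, 7) = 84: x ≡ 29 (mod 84).
  Combine with x ≡ 9 (mod 11); new modulus lcm = 924.
    Write x = 29 + 84·t and substitute into x ≡ 9 (mod 11): 84·t ≡ 9 − 29 = -20 (mod 11).
    Reduce coefficients mod 11: 7·t ≡ 2 (mod 11).
    The inverse of 7 mod 11 is 8 (since 7·8 = 56 = 5·11 + 1), so t ≡ 8·2 = 16 ≡ 5 (mod 11).
    Then x = 29 + 84·5 = 449, valid modulo lcm(84, 11) = 924: x ≡ 449 (mod 924).
  Combine with x ≡ 0 (mod 5); new modulus lcm = 4620.
    Write x = 449 + 924·t and substitute into x ≡ 0 (mod 5): 924·t ≡ 0 − 449 = -449 (mod 5).
    Reduce coefficients mod 5: 4·t ≡ 1 (mod 5).
    The inverse of 4 mod 5 is 4 (since 4·4 = 16 = 3·5 + 1), so t ≡ 4·1 = 4 ≡ 4 (mod 5).
    Then x = 449 + 924·4 = 4145, valid modulo lcm(924, 5) = 4620: x ≡ 4145 (mod 4620).
Verify against each original: 4145 mod 3 = 2, 4145 mod 4 = 1, 4145 mod 7 = 1, 4145 mod 11 = 9, 4145 mod 5 = 0.

x ≡ 4145 (mod 4620).


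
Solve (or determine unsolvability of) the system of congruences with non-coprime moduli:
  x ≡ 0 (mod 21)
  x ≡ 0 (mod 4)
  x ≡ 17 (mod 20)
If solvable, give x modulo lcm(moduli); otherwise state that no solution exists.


Moduli 21, 4, 20 are not pairwise coprime, so CRT works modulo lcm(m_i) when all pairwise compatibility conditions hold.
Pairwise compatibility: gcd(m_i, m_j) must divide a_i - a_j for every pair.
Merge one congruence at a time:
  Start: x ≡ 0 (mod 21).
  Combine with x ≡ 0 (mod 4): gcd(21, 4) = 1; 0 - 0 = 0, which IS divisible by 1, so compatible.
    Write x = 0 + 21·t and substitute into x ≡ 0 (mod 4): 21·t ≡ 0 − 0 = 0 (mod 4).
    Reduce coefficients mod 4: 1·t ≡ 0 (mod 4).
    So t ≡ 0 (mod 4).
    Then x = 0 + 21·0 = 0, valid modulo lcm(21, 4) = 84: x ≡ 0 (mod 84).
  Combine with x ≡ 17 (mod 20): gcd(84, 20) = 4, and 17 - 0 = 17 is NOT divisible by 4.
    ⇒ system is inconsistent (no integer solution).

No solution (the system is inconsistent).


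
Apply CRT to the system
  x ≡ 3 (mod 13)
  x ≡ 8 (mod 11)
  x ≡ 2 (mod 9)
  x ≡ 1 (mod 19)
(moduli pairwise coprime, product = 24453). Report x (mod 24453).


Product of moduli M = 13 · 11 · 9 · 19 = 24453.
Merge one congruence at a time:
  Start: x ≡ 3 (mod 13).
  Combine with x ≡ 8 (mod 11); new modulus lcm = 143.
    Write x = 3 + 13·t and substitute into x ≡ 8 (mod 11): 13·t ≡ 8 − 3 = 5 (mod 11).
    Reduce coefficients mod 11: 2·t ≡ 5 (mod 11).
    The inverse of 2 mod 11 is 6 (since 2·6 = 12 = 1·11 + 1), so t ≡ 6·5 = 30 ≡ 8 (mod 11).
    Then x = 3 + 13·8 = 107, valid modulo lcm(13, 11) = 143: x ≡ 107 (mod 143).
  Combine with x ≡ 2 (mod 9); new modulus lcm = 1287.
    Write x = 107 + 143·t and substitute into x ≡ 2 (mod 9): 143·t ≡ 2 − 107 = -105 (mod 9).
    Reduce coefficients mod 9: 8·t ≡ 3 (mod 9).
    The inverse of 8 mod 9 is 8 (since 8·8 = 64 = 7·9 + 1), so t ≡ 8·3 = 24 ≡ 6 (mod 9).
    Then x = 107 + 143·6 = 965, valid modulo lcm(143, 9) = 1287: x ≡ 965 (mod 1287).
  Combine with x ≡ 1 (mod 19); new modulus lcm = 24453.
    Write x = 965 + 1287·t and substitute into x ≡ 1 (mod 19): 1287·t ≡ 1 − 965 = -964 (mod 19).
    Reduce coefficients mod 19: 14·t ≡ 5 (mod 19).
    The inverse of 14 mod 19 is 15 (since 14·15 = 210 = 11·19 + 1), so t ≡ 15·5 = 75 ≡ 18 (mod 19).
    Then x = 965 + 1287·18 = 24131, valid modulo lcm(1287, 19) = 24453: x ≡ 24131 (mod 24453).
Verify against each original: 24131 mod 13 = 3, 24131 mod 11 = 8, 24131 mod 9 = 2, 24131 mod 19 = 1.

x ≡ 24131 (mod 24453).


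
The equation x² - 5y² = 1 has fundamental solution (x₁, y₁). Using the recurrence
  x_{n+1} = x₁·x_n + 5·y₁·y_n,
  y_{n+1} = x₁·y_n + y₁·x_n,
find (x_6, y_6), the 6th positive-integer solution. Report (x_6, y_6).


Step 1: Find the fundamental solution (x₁, y₁) of x² - 5y² = 1.
  Expand √5 as a continued fraction. a₀ = ⌊√5⌋ = 2; iterate m_{k+1} = d_k·a_k − m_k, d_{k+1} = (5 − m_{k+1}²)/d_k, a_{k+1} = ⌊(a₀ + m_{k+1})/d_{k+1}⌋ (starting m₀ = 0, d₀ = 1), with convergents p_k = a_k·p_{k-1} + p_{k-2}, q_k = a_k·q_{k-1} + q_{k-2} (p₋₁ = 1, q₋₁ = 0):
  k = 0: a₀ = 2; p₀/q₀ = 2/1; p₀² − 5·q₀² = 4 − 5 = -1.
  k = 1: m = 2, d = 1, a = ⌊(2 + 2)/1⌋ = 4; p/q = (4·2 + 1)/(4·1 + 0) = 9/4; p² − 5·q² = 81 − 80 = 1.
  The first convergent with p² − 5·q² = 1 gives the fundamental solution (x₁, y₁) = (9, 4).
Step 2: Apply the recurrence (x_{n+1}, y_{n+1}) = (x₁x_n + 5y₁y_n, x₁y_n + y₁x_n) repeatedly.
  From (x_1, y_1) = (9, 4): x_2 = 9·9 + 5·4·4 = 161; y_2 = 9·4 + 4·9 = 72.
  From (x_2, y_2) = (161, 72): x_3 = 9·161 + 5·4·72 = 2889; y_3 = 9·72 + 4·161 = 1292.
  From (x_3, y_3) = (2889, 1292): x_4 = 9·2889 + 5·4·1292 = 51841; y_4 = 9·1292 + 4·2889 = 23184.
  From (x_4, y_4) = (51841, 23184): x_5 = 9·51841 + 5·4·23184 = 930249; y_5 = 9·23184 + 4·51841 = 416020.
  From (x_5, y_5) = (930249, 416020): x_6 = 9·930249 + 5·4·416020 = 16692641; y_6 = 9·416020 + 4·930249 = 7465176.
Step 3: Verify x_6² - 5·y_6² = 278644263554881 - 278644263554880 = 1 (should be 1). ✓

(x_1, y_1) = (9, 4); (x_6, y_6) = (16692641, 7465176).


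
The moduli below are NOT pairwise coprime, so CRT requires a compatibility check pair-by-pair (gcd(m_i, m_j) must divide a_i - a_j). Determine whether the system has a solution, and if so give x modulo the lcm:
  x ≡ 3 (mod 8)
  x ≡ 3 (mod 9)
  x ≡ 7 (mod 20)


Moduli 8, 9, 20 are not pairwise coprime, so CRT works modulo lcm(m_i) when all pairwise compatibility conditions hold.
Pairwise compatibility: gcd(m_i, m_j) must divide a_i - a_j for every pair.
Merge one congruence at a time:
  Start: x ≡ 3 (mod 8).
  Combine with x ≡ 3 (mod 9): gcd(8, 9) = 1; 3 - 3 = 0, which IS divisible by 1, so compatible.
    Write x = 3 + 8·t and substitute into x ≡ 3 (mod 9): 8·t ≡ 3 − 3 = 0 (mod 9).
    The inverse of 8 mod 9 is 8 (since 8·8 = 64 = 7·9 + 1), so t ≡ 8·0 = 0 ≡ 0 (mod 9).
    Then x = 3 + 8·0 = 3, valid modulo lcm(8, 9) = 72: x ≡ 3 (mod 72).
  Combine with x ≡ 7 (mod 20): gcd(72, 20) = 4; 7 - 3 = 4, which IS divisible by 4, so compatible.
    Write x = 3 + 72·t and substitute into x ≡ 7 (mod 20): 72·t ≡ 7 − 3 = 4 (mod 20).
    Divide the congruence (and modulus) by g = 4: 18·t ≡ 1 (mod 5).
    Reduce coefficients mod 5: 3·t ≡ 1 (mod 5).
    The inverse of 3 mod 5 is 2 (since 3·2 = 6 = 1·5 + 1), so t ≡ 2·1 = 2 ≡ 2 (mod 5).
    Then x = 3 + 72·2 = 147, valid modulo lcm(72, 20) = 360: x ≡ 147 (mod 360).
Verify: 147 mod 8 = 3, 147 mod 9 = 3, 147 mod 20 = 7.

x ≡ 147 (mod 360).


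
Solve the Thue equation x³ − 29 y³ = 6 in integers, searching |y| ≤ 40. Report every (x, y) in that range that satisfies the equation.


The equation is x³ - 29y³ = 6. For fixed y, x³ = 29·y³ + 6, so a solution requires the RHS to be a perfect cube.
Strategy: iterate y from -40 to 40, compute RHS = 29·y³ + 6, and check whether it is a (positive or negative) perfect cube.
Check small values of y:
  y = 0: RHS = 6 is not a perfect cube.
  y = 1: RHS = 35 is not a perfect cube.
  y = -1: RHS = -23 is not a perfect cube.
  y = 2: RHS = 238 is not a perfect cube.
  y = -2: RHS = -226 is not a perfect cube.
  y = 3: RHS = 789 is not a perfect cube.
  y = -3: RHS = -777 is not a perfect cube.
Continuing the search up to |y| = 40 finds no solutions either.
No (x, y) in the scanned range satisfies the equation.

No integer solutions with |y| ≤ 40.


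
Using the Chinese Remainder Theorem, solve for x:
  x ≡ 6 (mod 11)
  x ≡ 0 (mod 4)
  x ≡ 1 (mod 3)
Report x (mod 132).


Moduli 11, 4, 3 are pairwise coprime; by CRT there is a unique solution modulo M = 11 · 4 · 3 = 132.
Solve pairwise, accumulating the modulus:
  Start with x ≡ 6 (mod 11).
  Combine with x ≡ 0 (mod 4): since gcd(11, 4) = 1, we get a unique residue mod 44.
    Write x = 6 + 11·t and substitute into x ≡ 0 (mod 4): 11·t ≡ 0 − 6 = -6 (mod 4).
    Reduce coefficients mod 4: 3·t ≡ 2 (mod 4).
    The inverse of 3 mod 4 is 3 (since 3·3 = 9 = 2·4 + 1), so t ≡ 3·2 = 6 ≡ 2 (mod 4).
    Then x = 6 + 11·2 = 28, valid modulo lcm(11, 4) = 44: x ≡ 28 (mod 44).
  Combine with x ≡ 1 (mod 3): since gcd(44, 3) = 1, we get a unique residue mod 132.
    Write x = 28 + 44·t and substitute into x ≡ 1 (mod 3): 44·t ≡ 1 − 28 = -27 (mod 3).
    Reduce coefficients mod 3: 2·t ≡ 0 (mod 3).
    The inverse of 2 mod 3 is 2 (since 2·2 = 4 = 1·3 + 1), so t ≡ 2·0 = 0 ≡ 0 (mod 3).
    Then x = 28 + 44·0 = 28, valid modulo lcm(44, 3) = 132: x ≡ 28 (mod 132).
Verify: 28 mod 11 = 6 ✓, 28 mod 4 = 0 ✓, 28 mod 3 = 1 ✓.

x ≡ 28 (mod 132).


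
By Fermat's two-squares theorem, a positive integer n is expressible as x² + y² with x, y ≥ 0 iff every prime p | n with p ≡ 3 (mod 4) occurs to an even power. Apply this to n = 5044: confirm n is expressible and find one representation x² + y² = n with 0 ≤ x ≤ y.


Step 1: Factor n = 5044 = 2^2 · 13 · 97.
Step 2: Check the mod-4 condition on each prime factor: 2 = 2 (special); 13 ≡ 1 (mod 4), exponent 1; 97 ≡ 1 (mod 4), exponent 1.
All primes ≡ 3 (mod 4) appear to even exponent (or don't appear), so by the two-squares theorem n IS expressible as a sum of two squares.
Step 3: Build a representation. Group n = k² · m with k = 2 and m = 13 · 97 = 1261 (a product of primes ≡ 1 (mod 4)); a representation of m scales to one of n via (k·x)² + (k·y)² = k²(x² + y²). Each prime p ≡ 1 (mod 4) is itself a sum of two squares; find a² by testing p − a² for a perfect square:
  13: 13 − 1² = 12, 13 − 2² = 9 = 3² ⇒ 13 = 2² + 3².
  97: 97 − 1² = 96, 97 − 2² = 93, 97 − 3² = 88, 97 − 4² = 81 = 9² ⇒ 97 = 4² + 9².
  Combine using the Brahmagupta–Fibonacci identity (a² + b²)(c² + d²) = (ac − bd)² + (ad + bc)² = (ac + bd)² + (ad − bc)²:
  13 · 97 = 1261: from (2² + 3²)(4² + 9²), take (2·4 − 3·9, 2·9 + 3·4) = (8 − 27, 18 + 12) = (-19, 30); dropping signs (only squares matter) gives (19, 30); check 19² + 30² = 361 + 900 = 1261 ✓.
  Scale by k = 2: (2·19, 2·30) = (38, 60).
Step 4: Order so x ≤ y and verify: 38² + 60² = 1444 + 3600 = 5044 = n. ✓

n = 5044 = 38² + 60² (one valid representation with x ≤ y).


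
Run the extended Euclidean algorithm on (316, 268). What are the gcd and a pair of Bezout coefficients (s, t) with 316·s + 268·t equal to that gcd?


Euclidean algorithm on (316, 268) — divide until remainder is 0:
  316 = 1 · 268 + 48
  268 = 5 · 48 + 28
  48 = 1 · 28 + 20
  28 = 1 · 20 + 8
  20 = 2 · 8 + 4
  8 = 2 · 4 + 0
gcd(316, 268) = 4.
Track Bezout coefficients alongside the remainders: start with r₀ = 316 = a·1 + b·0 (s = 1, t = 0) and r₁ = 268 = a·0 + b·1 (s = 0, t = 1); each new remainder r_{k+1} = r_{k-1} − q_k·r_k inherits s_{k+1} = s_{k-1} − q_k·s_k, t_{k+1} = t_{k-1} − q_k·t_k, so r_k = a·s_k + b·t_k at every step:
  q = 1: r = 48, s = 1 − 1·0 = 1, t = 0 − 1·1 = -1  (check: 316·1 + 268·(-1) = 48)
  q = 5: r = 28, s = 0 − 5·1 = -5, t = 1 − 5·(-1) = 6  (check: 316·(-5) + 268·6 = 28)
  q = 1: r = 20, s = 1 − 1·(-5) = 6, t = -1 − 1·6 = -7  (check: 316·6 + 268·(-7) = 20)
  q = 1: r = 8, s = -5 − 1·6 = -11, t = 6 − 1·(-7) = 13  (check: 316·(-11) + 268·13 = 8)
  q = 2: r = 4, s = 6 − 2·(-11) = 28, t = -7 − 2·13 = -33  (check: 316·28 + 268·(-33) = 4)
The row with r = 4 (the gcd) gives the Bezout coefficients s = 28, t = -33.
Result: 316 · (28) + 268 · (-33) = 4.

gcd(316, 268) = 4; s = 28, t = -33 (check: 316·28 + 268·(-33) = 4).


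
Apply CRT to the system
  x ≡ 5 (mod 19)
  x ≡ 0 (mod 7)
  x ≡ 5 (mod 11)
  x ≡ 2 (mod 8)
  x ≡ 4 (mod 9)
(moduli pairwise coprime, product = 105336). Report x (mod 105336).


Product of moduli M = 19 · 7 · 11 · 8 · 9 = 105336.
Merge one congruence at a time:
  Start: x ≡ 5 (mod 19).
  Combine with x ≡ 0 (mod 7); new modulus lcm = 133.
    Write x = 5 + 19·t and substitute into x ≡ 0 (mod 7): 19·t ≡ 0 − 5 = -5 (mod 7).
    Reduce coefficients mod 7: 5·t ≡ 2 (mod 7).
    The inverse of 5 mod 7 is 3 (since 5·3 = 15 = 2·7 + 1), so t ≡ 3·2 = 6 ≡ 6 (mod 7).
    Then x = 5 + 19·6 = 119, valid modulo lcm(19, 7) = 133: x ≡ 119 (mod 133).
  Combine with x ≡ 5 (mod 11); new modulus lcm = 1463.
    Write x = 119 + 133·t and substitute into x ≡ 5 (mod 11): 133·t ≡ 5 − 119 = -114 (mod 11).
    Reduce coefficients mod 11: 1·t ≡ 7 (mod 11).
    So t ≡ 7 (mod 11).
    Then x = 119 + 133·7 = 1050, valid modulo lcm(133, 11) = 1463: x ≡ 1050 (mod 1463).
  Combine with x ≡ 2 (mod 8); new modulus lcm = 11704.
    Write x = 1050 + 1463·t and substitute into x ≡ 2 (mod 8): 1463·t ≡ 2 − 1050 = -1048 (mod 8).
    Reduce coefficients mod 8: 7·t ≡ 0 (mod 8).
    The inverse of 7 mod 8 is 7 (since 7·7 = 49 = 6·8 + 1), so t ≡ 7·0 = 0 ≡ 0 (mod 8).
    Then x = 1050 + 1463·0 = 1050, valid modulo lcm(1463, 8) = 11704: x ≡ 1050 (mod 11704).
  Combine with x ≡ 4 (mod 9); new modulus lcm = 105336.
    Write x = 1050 + 11704·t and substitute into x ≡ 4 (mod 9): 11704·t ≡ 4 − 1050 = -1046 (mod 9).
    Reduce coefficients mod 9: 4·t ≡ 7 (mod 9).
    The inverse of 4 mod 9 is 7 (since 4·7 = 28 = 3·9 + 1), so t ≡ 7·7 = 49 ≡ 4 (mod 9).
    Then x = 1050 + 11704·4 = 47866, valid modulo lcm(11704, 9) = 105336: x ≡ 47866 (mod 105336).
Verify against each original: 47866 mod 19 = 5, 47866 mod 7 = 0, 47866 mod 11 = 5, 47866 mod 8 = 2, 47866 mod 9 = 4.

x ≡ 47866 (mod 105336).


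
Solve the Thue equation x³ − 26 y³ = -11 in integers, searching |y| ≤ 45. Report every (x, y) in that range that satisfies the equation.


The equation is x³ - 26y³ = -11. For fixed y, x³ = 26·y³ − 11, so a solution requires the RHS to be a perfect cube.
Strategy: iterate y from -45 to 45, compute RHS = 26·y³ − 11, and check whether it is a (positive or negative) perfect cube.
Check small values of y:
  y = 0: RHS = -11 is not a perfect cube.
  y = 1: RHS = 15 is not a perfect cube.
  y = -1: RHS = -37 is not a perfect cube.
  y = 2: RHS = 197 is not a perfect cube.
  y = -2: RHS = -219 is not a perfect cube.
  y = 3: RHS = 691 is not a perfect cube.
  y = -3: RHS = -713 is not a perfect cube.
Continuing the search up to |y| = 45 finds no solutions either.
No (x, y) in the scanned range satisfies the equation.

No integer solutions with |y| ≤ 45.


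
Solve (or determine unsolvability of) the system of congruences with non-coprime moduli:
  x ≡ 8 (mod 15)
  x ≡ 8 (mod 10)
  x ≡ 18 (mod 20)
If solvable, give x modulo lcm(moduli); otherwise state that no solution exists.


Moduli 15, 10, 20 are not pairwise coprime, so CRT works modulo lcm(m_i) when all pairwise compatibility conditions hold.
Pairwise compatibility: gcd(m_i, m_j) must divide a_i - a_j for every pair.
Merge one congruence at a time:
  Start: x ≡ 8 (mod 15).
  Combine with x ≡ 8 (mod 10): gcd(15, 10) = 5; 8 - 8 = 0, which IS divisible by 5, so compatible.
    Write x = 8 + 15·t and substitute into x ≡ 8 (mod 10): 15·t ≡ 8 − 8 = 0 (mod 10).
    Divide the congruence (and modulus) by g = 5: 3·t ≡ 0 (mod 2).
    Reduce coefficients mod 2: 1·t ≡ 0 (mod 2).
    So t ≡ 0 (mod 2).
    Then x = 8 + 15·0 = 8, valid modulo lcm(15, 10) = 30: x ≡ 8 (mod 30).
  Combine with x ≡ 18 (mod 20): gcd(30, 20) = 10; 18 - 8 = 10, which IS divisible by 10, so compatible.
    Write x = 8 + 30·t and substitute into x ≡ 18 (mod 20): 30·t ≡ 18 − 8 = 10 (mod 20).
    Divide the congruence (and modulus) by g = 10: 3·t ≡ 1 (mod 2).
    Reduce coefficients mod 2: 1·t ≡ 1 (mod 2).
    So t ≡ 1 (mod 2).
    Then x = 8 + 30·1 = 38, valid modulo lcm(30, 20) = 60: x ≡ 38 (mod 60).
Verify: 38 mod 15 = 8, 38 mod 10 = 8, 38 mod 20 = 18.

x ≡ 38 (mod 60).


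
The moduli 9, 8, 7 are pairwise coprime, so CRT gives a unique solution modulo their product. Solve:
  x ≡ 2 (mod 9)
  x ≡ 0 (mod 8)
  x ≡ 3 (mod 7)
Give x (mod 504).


Moduli 9, 8, 7 are pairwise coprime; by CRT there is a unique solution modulo M = 9 · 8 · 7 = 504.
Solve pairwise, accumulating the modulus:
  Start with x ≡ 2 (mod 9).
  Combine with x ≡ 0 (mod 8): since gcd(9, 8) = 1, we get a unique residue mod 72.
    Write x = 2 + 9·t and substitute into x ≡ 0 (mod 8): 9·t ≡ 0 − 2 = -2 (mod 8).
    Reduce coefficients mod 8: 1·t ≡ 6 (mod 8).
    So t ≡ 6 (mod 8).
    Then x = 2 + 9·6 = 56, valid modulo lcm(9, 8) = 72: x ≡ 56 (mod 72).
  Combine with x ≡ 3 (mod 7): since gcd(72, 7) = 1, we get a unique residue mod 504.
    Write x = 56 + 72·t and substitute into x ≡ 3 (mod 7): 72·t ≡ 3 − 56 = -53 (mod 7).
    Reduce coefficients mod 7: 2·t ≡ 3 (mod 7).
    The inverse of 2 mod 7 is 4 (since 2·4 = 8 = 1·7 + 1), so t ≡ 4·3 = 12 ≡ 5 (mod 7).
    Then x = 56 + 72·5 = 416, valid modulo lcm(72, 7) = 504: x ≡ 416 (mod 504).
Verify: 416 mod 9 = 2 ✓, 416 mod 8 = 0 ✓, 416 mod 7 = 3 ✓.

x ≡ 416 (mod 504).


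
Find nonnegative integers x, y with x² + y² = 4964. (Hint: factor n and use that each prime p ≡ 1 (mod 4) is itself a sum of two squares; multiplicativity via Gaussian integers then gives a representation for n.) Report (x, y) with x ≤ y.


Step 1: Factor n = 4964 = 2^2 · 17 · 73.
Step 2: Check the mod-4 condition on each prime factor: 2 = 2 (special); 17 ≡ 1 (mod 4), exponent 1; 73 ≡ 1 (mod 4), exponent 1.
All primes ≡ 3 (mod 4) appear to even exponent (or don't appear), so by the two-squares theorem n IS expressible as a sum of two squares.
Step 3: Build a representation. Group n = k² · m with k = 2 and m = 17 · 73 = 1241 (a product of primes ≡ 1 (mod 4)); a representation of m scales to one of n via (k·x)² + (k·y)² = k²(x² + y²). Each prime p ≡ 1 (mod 4) is itself a sum of two squares; find a² by testing p − a² for a perfect square:
  17: 17 − 1² = 16 = 4² ⇒ 17 = 1² + 4².
  73: 73 − 1² = 72, 73 − 2² = 69, 73 − 3² = 64 = 8² ⇒ 73 = 3² + 8².
  Combine using the Brahmagupta–Fibonacci identity (a² + b²)(c² + d²) = (ac − bd)² + (ad + bc)² = (ac + bd)² + (ad − bc)²:
  17 · 73 = 1241: from (1² + 4²)(3² + 8²), take (1·3 − 4·8, 1·8 + 4·3) = (3 − 32, 8 + 12) = (-29, 20); dropping signs (only squares matter) gives (29, 20); check 29² + 20² = 841 + 400 = 1241 ✓.
  Scale by k = 2: (2·29, 2·20) = (58, 40).
Step 4: Order so x ≤ y and verify: 40² + 58² = 1600 + 3364 = 4964 = n. ✓

n = 4964 = 40² + 58² (one valid representation with x ≤ y).


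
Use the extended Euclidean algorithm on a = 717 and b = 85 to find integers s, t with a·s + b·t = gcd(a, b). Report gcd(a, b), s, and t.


Euclidean algorithm on (717, 85) — divide until remainder is 0:
  717 = 8 · 85 + 37
  85 = 2 · 37 + 11
  37 = 3 · 11 + 4
  11 = 2 · 4 + 3
  4 = 1 · 3 + 1
  3 = 3 · 1 + 0
gcd(717, 85) = 1.
Track Bezout coefficients alongside the remainders: start with r₀ = 717 = a·1 + b·0 (s = 1, t = 0) and r₁ = 85 = a·0 + b·1 (s = 0, t = 1); each new remainder r_{k+1} = r_{k-1} − q_k·r_k inherits s_{k+1} = s_{k-1} − q_k·s_k, t_{k+1} = t_{k-1} − q_k·t_k, so r_k = a·s_k + b·t_k at every step:
  q = 8: r = 37, s = 1 − 8·0 = 1, t = 0 − 8·1 = -8  (check: 717·1 + 85·(-8) = 37)
  q = 2: r = 11, s = 0 − 2·1 = -2, t = 1 − 2·(-8) = 17  (check: 717·(-2) + 85·17 = 11)
  q = 3: r = 4, s = 1 − 3·(-2) = 7, t = -8 − 3·17 = -59  (check: 717·7 + 85·(-59) = 4)
  q = 2: r = 3, s = -2 − 2·7 = -16, t = 17 − 2·(-59) = 135  (check: 717·(-16) + 85·135 = 3)
  q = 1: r = 1, s = 7 − 1·(-16) = 23, t = -59 − 1·135 = -194  (check: 717·23 + 85·(-194) = 1)
The row with r = 1 (the gcd) gives the Bezout coefficients s = 23, t = -194.
Result: 717 · (23) + 85 · (-194) = 1.

gcd(717, 85) = 1; s = 23, t = -194 (check: 717·23 + 85·(-194) = 1).


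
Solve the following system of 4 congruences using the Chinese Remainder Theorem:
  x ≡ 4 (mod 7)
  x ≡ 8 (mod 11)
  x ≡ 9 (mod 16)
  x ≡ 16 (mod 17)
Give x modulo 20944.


Product of moduli M = 7 · 11 · 16 · 17 = 20944.
Merge one congruence at a time:
  Start: x ≡ 4 (mod 7).
  Combine with x ≡ 8 (mod 11); new modulus lcm = 77.
    Write x = 4 + 7·t and substitute into x ≡ 8 (mod 11): 7·t ≡ 8 − 4 = 4 (mod 11).
    The inverse of 7 mod 11 is 8 (since 7·8 = 56 = 5·11 + 1), so t ≡ 8·4 = 32 ≡ 10 (mod 11).
    Then x = 4 + 7·10 = 74, valid modulo lcm(7, 11) = 77: x ≡ 74 (mod 77).
  Combine with x ≡ 9 (mod 16); new modulus lcm = 1232.
    Write x = 74 + 77·t and substitute into x ≡ 9 (mod 16): 77·t ≡ 9 − 74 = -65 (mod 16).
    Reduce coefficients mod 16: 13·t ≡ 15 (mod 16).
    The inverse of 13 mod 16 is 5 (since 13·5 = 65 = 4·16 + 1), so t ≡ 5·15 = 75 ≡ 11 (mod 16).
    Then x = 74 + 77·11 = 921, valid modulo lcm(77, 16) = 1232: x ≡ 921 (mod 1232).
  Combine with x ≡ 16 (mod 17); new modulus lcm = 20944.
    Write x = 921 + 1232·t and substitute into x ≡ 16 (mod 17): 1232·t ≡ 16 − 921 = -905 (mod 17).
    Reduce coefficients mod 17: 8·t ≡ 13 (mod 17).
    The inverse of 8 mod 17 is 15 (since 8·15 = 120 = 7·17 + 1), so t ≡ 15·13 = 195 ≡ 8 (mod 17).
    Then x = 921 + 1232·8 = 10777, valid modulo lcm(1232, 17) = 20944: x ≡ 10777 (mod 20944).
Verify against each original: 10777 mod 7 = 4, 10777 mod 11 = 8, 10777 mod 16 = 9, 10777 mod 17 = 16.

x ≡ 10777 (mod 20944).


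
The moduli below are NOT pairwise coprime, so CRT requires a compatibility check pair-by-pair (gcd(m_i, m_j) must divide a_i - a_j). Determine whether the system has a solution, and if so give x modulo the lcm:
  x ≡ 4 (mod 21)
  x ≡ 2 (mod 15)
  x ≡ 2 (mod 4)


Moduli 21, 15, 4 are not pairwise coprime, so CRT works modulo lcm(m_i) when all pairwise compatibility conditions hold.
Pairwise compatibility: gcd(m_i, m_j) must divide a_i - a_j for every pair.
Merge one congruence at a time:
  Start: x ≡ 4 (mod 21).
  Combine with x ≡ 2 (mod 15): gcd(21, 15) = 3, and 2 - 4 = -2 is NOT divisible by 3.
    ⇒ system is inconsistent (no integer solution).

No solution (the system is inconsistent).


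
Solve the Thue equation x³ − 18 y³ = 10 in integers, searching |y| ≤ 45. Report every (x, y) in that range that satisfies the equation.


The equation is x³ - 18y³ = 10. For fixed y, x³ = 18·y³ + 10, so a solution requires the RHS to be a perfect cube.
Strategy: iterate y from -45 to 45, compute RHS = 18·y³ + 10, and check whether it is a (positive or negative) perfect cube.
Check small values of y:
  y = 0: RHS = 10 is not a perfect cube.
  y = 1: RHS = 28 is not a perfect cube.
  y = -1: RHS = -8 = (-2)³ ⇒ x = -2 works.
  y = 2: RHS = 154 is not a perfect cube.
  y = -2: RHS = -134 is not a perfect cube.
  y = 3: RHS = 496 is not a perfect cube.
  y = -3: RHS = -476 is not a perfect cube.
Continuing the search up to |y| = 45 finds no further solutions beyond those listed.
Collected solutions: (-2, -1).

Solutions (with |y| ≤ 45): (-2, -1).


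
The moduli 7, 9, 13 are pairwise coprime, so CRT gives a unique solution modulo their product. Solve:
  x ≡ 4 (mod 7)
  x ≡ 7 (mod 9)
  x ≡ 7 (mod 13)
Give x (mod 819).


Moduli 7, 9, 13 are pairwise coprime; by CRT there is a unique solution modulo M = 7 · 9 · 13 = 819.
Solve pairwise, accumulating the modulus:
  Start with x ≡ 4 (mod 7).
  Combine with x ≡ 7 (mod 9): since gcd(7, 9) = 1, we get a unique residue mod 63.
    Write x = 4 + 7·t and substitute into x ≡ 7 (mod 9): 7·t ≡ 7 − 4 = 3 (mod 9).
    The inverse of 7 mod 9 is 4 (since 7·4 = 28 = 3·9 + 1), so t ≡ 4·3 = 12 ≡ 3 (mod 9).
    Then x = 4 + 7·3 = 25, valid modulo lcm(7, 9) = 63: x ≡ 25 (mod 63).
  Combine with x ≡ 7 (mod 13): since gcd(63, 13) = 1, we get a unique residue mod 819.
    Write x = 25 + 63·t and substitute into x ≡ 7 (mod 13): 63·t ≡ 7 − 25 = -18 (mod 13).
    Reduce coefficients mod 13: 11·t ≡ 8 (mod 13).
    The inverse of 11 mod 13 is 6 (since 11·6 = 66 = 5·13 + 1), so t ≡ 6·8 = 48 ≡ 9 (mod 13).
    Then x = 25 + 63·9 = 592, valid modulo lcm(63, 13) = 819: x ≡ 592 (mod 819).
Verify: 592 mod 7 = 4 ✓, 592 mod 9 = 7 ✓, 592 mod 13 = 7 ✓.

x ≡ 592 (mod 819).
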